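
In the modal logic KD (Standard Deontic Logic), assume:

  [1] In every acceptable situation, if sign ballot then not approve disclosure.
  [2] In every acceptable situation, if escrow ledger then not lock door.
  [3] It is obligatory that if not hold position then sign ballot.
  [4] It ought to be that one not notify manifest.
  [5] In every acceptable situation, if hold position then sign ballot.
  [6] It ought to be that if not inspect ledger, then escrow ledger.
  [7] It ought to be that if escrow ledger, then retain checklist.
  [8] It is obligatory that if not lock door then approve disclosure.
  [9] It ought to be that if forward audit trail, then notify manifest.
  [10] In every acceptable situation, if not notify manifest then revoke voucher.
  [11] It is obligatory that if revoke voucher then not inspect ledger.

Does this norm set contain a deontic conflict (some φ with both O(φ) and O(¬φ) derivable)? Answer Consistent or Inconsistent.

Premises 3 and 5 cover both cases: O(¬hold_position → sign_ballot) and O(hold_position → sign_ballot). Since ¬hold_position ∨ hold_position is a tautology, O(sign_ballot) follows.
Applying K to premise 1 (O(sign_ballot → ¬approve_disclosure)) and O(sign_ballot) yields O(¬approve_disclosure).
Premise 8 is O(¬lock_door → approve_disclosure); contrapositively O(¬approve_disclosure → lock_door). Since O(¬approve_disclosure) holds, K gives O(lock_door).
Premise 2, O(escrow_ledger → ¬lock_door), contraposes to O(lock_door → ¬escrow_ledger); with O(lock_door) we get O(¬escrow_ledger).
The contrapositive of premise 6 (O(¬inspect_ledger → escrow_ledger)) is O(¬escrow_ledger → inspect_ledger), and O(¬escrow_ledger) is already established, so O(inspect_ledger).
Premise 11 is O(revoke_voucher → ¬inspect_ledger); contrapositively O(inspect_ledger → ¬revoke_voucher). Since O(inspect_ledger) holds, K gives O(¬revoke_voucher).
Premise 10, O(¬notify_manifest → revoke_voucher), contraposes to O(¬revoke_voucher → notify_manifest); with O(¬revoke_voucher) we get O(notify_manifest).
However, premise 4 gives O(¬notify_manifest).
We now have both O(notify_manifest) and O(¬notify_manifest) — notify_manifest is simultaneously obligatory and forbidden, violating the D-axiom.

Inconsistent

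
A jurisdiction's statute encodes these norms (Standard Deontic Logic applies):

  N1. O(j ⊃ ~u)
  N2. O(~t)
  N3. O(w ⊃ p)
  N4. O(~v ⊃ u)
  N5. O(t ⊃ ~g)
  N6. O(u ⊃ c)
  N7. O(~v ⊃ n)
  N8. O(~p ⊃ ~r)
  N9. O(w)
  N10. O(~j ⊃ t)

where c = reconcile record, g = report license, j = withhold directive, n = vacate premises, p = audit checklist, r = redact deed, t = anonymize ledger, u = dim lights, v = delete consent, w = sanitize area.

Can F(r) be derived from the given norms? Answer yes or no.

No

Premise 8 is O(~p ⊃ ~r), but O(~p) is not derivable from the premises, so it does not yield O(~r).
No other premise forces O(~r). An ideal world satisfying every premise can still have r true, so F(r) is not derivable.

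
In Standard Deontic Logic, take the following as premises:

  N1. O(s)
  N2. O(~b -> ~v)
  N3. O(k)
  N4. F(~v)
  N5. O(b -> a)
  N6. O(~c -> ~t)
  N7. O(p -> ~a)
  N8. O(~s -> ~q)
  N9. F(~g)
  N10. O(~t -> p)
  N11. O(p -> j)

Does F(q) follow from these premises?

No

Premise 8 is O(~s -> ~q), but O(~s) is not derivable from the premises, so it does not yield O(~q).
No other premise forces O(~q). An ideal world satisfying every premise can still have q true, so F(q) is not derivable.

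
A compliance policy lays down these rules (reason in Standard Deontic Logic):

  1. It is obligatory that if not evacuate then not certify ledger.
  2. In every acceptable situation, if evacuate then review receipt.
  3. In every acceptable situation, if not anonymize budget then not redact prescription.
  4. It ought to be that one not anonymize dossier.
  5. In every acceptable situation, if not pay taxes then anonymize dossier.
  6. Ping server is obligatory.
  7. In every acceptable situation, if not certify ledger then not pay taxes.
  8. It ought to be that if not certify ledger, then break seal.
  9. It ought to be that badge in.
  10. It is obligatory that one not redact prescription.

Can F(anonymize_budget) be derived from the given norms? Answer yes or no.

Premise 3 is O(¬anonymize_budget → ¬redact_prescription); even if O(¬redact_prescription) held, inferring O(¬anonymize_budget) would be affirming the consequent — invalid.
No other premise forces O(¬anonymize_budget). An ideal world satisfying every premise can still have anonymize_budget true, so F(anonymize_budget) is not derivable.

No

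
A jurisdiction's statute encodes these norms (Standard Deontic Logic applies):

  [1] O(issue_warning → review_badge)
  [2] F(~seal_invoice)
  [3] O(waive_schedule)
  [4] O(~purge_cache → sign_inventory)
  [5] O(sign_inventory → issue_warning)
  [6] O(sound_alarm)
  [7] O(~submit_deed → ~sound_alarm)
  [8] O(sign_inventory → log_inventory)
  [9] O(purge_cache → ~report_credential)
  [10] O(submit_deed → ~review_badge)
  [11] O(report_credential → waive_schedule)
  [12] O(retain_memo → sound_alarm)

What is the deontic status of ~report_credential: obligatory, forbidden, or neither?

From premise 6 we have O(sound_alarm).
Premise 7, O(~submit_deed → ~sound_alarm), contraposes to O(sound_alarm → submit_deed); with O(sound_alarm) we get O(submit_deed).
Premise 10 is O(submit_deed → ~review_badge); since O(submit_deed), deontic closure gives O(~review_badge).
The contrapositive of premise 1 (O(issue_warning → review_badge)) is O(~review_badge → ~issue_warning), and O(~review_badge) is already established, so O(~issue_warning).
Premise 5 is O(sign_inventory → issue_warning); contrapositively O(~issue_warning → ~sign_inventory). Since O(~issue_warning) holds, K gives O(~sign_inventory).
Premise 4, O(~purge_cache → sign_inventory), contraposes to O(~sign_inventory → purge_cache); with O(~sign_inventory) we get O(purge_cache).
With premise 9, O(purge_cache → ~report_credential), the K-axiom yields O(~report_credential).
Premises 2, 3, 8, 11, 12 do not contribute to this derivation.
Hence ~report_credential is obligatory.

Obligatory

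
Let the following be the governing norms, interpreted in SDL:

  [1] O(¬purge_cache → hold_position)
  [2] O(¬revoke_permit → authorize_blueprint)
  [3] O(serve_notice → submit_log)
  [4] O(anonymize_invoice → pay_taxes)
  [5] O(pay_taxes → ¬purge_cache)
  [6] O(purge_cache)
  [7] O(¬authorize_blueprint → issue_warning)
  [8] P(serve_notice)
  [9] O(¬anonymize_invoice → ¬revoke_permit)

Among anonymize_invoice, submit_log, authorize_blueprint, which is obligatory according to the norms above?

Premise 6 gives O(purge_cache).
Premise 5 is O(pay_taxes → ¬purge_cache); contrapositively O(purge_cache → ¬pay_taxes). Since O(purge_cache) holds, K gives O(¬pay_taxes).
The contrapositive of premise 4 (O(anonymize_invoice → pay_taxes)) is O(¬pay_taxes → ¬anonymize_invoice), and O(¬pay_taxes) is already established, so O(¬anonymize_invoice).
From O(¬anonymize_invoice) and premise 9, O(¬anonymize_invoice → ¬revoke_permit), we obtain O(¬revoke_permit).
Applying K to premise 2 (O(¬revoke_permit → authorize_blueprint)) and O(¬revoke_permit) yields O(authorize_blueprint).
So O(authorize_blueprint) holds — authorize_blueprint is obligatory. None of the other listed options is made obligatory by any chain of premises.

authorize_blueprint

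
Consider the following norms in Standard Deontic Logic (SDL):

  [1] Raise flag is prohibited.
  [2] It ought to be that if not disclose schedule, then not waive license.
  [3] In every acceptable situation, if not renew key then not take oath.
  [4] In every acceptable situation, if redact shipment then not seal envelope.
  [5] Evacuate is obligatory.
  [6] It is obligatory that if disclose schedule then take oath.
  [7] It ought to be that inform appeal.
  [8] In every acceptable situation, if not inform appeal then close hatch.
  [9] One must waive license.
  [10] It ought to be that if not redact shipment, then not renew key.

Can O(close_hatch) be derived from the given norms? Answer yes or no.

No

Premise 8 is O(¬inform_appeal → close_hatch), but O(¬inform_appeal) is not derivable from the premises, so it does not yield O(close_hatch).
No other premise forces O(close_hatch). An ideal world satisfying every premise can still have close_hatch false, so O(close_hatch) is not derivable.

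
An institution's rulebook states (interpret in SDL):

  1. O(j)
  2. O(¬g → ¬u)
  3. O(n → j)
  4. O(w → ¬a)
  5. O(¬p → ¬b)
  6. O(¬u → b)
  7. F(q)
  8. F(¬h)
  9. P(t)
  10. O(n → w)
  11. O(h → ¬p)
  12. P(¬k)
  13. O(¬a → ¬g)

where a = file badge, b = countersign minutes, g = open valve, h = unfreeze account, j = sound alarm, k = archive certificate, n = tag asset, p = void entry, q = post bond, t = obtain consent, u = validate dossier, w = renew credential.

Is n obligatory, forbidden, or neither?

Premise 8, F(¬h), is equivalent to O(h).
With premise 11, O(h → ¬p), the K-axiom yields O(¬p).
From O(¬p) and premise 5, O(¬p → ¬b), we obtain O(¬b).
Premise 6, O(¬u → b), contraposes to O(¬b → u); with O(¬b) we get O(u).
The contrapositive of premise 2 (O(¬g → ¬u)) is O(u → g), and O(u) is already established, so O(g).
The contrapositive of premise 13 (O(¬a → ¬g)) is O(g → a), and O(g) is already established, so O(a).
Premise 4 is O(w → ¬a); contrapositively O(a → ¬w). Since O(a) holds, K gives O(¬w).
Premise 10, O(n → w), contraposes to O(¬w → ¬n); with O(¬w) we get O(¬n).
Premises 1, 3, 7, 9, 12 do not contribute to this derivation.
Thus O(¬n), which is F(n): n is forbidden.

Forbidden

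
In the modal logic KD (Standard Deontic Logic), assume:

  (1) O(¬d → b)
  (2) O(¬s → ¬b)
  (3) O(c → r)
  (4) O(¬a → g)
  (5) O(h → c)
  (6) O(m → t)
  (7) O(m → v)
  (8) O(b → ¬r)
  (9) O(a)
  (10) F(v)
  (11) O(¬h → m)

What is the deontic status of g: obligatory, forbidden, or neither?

Premise 4 is O(¬a → g), but O(¬a) is not derivable from the premises, so it does not yield O(g).
No premise or chain of K-axiom applications forces O(g), and none forces O(¬g). So g is neither obligatory nor forbidden under these norms.

Neither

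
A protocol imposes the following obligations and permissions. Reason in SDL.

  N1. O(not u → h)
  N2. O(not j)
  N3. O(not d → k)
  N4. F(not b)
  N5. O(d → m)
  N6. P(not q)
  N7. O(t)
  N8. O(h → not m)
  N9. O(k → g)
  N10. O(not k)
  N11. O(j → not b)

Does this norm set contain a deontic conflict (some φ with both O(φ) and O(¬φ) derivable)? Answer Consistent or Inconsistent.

Premise 11 is O(j → not b), but O(j) is not derivable from the premises, so it does not yield O(not b).
So O(not b) is not derivable, and the apparent clash with O(b) does not arise.
A world satisfying every obligation exists (e.g. b=true, d=true, g=false, h=false, j=false, k=false, m=true, q=false, t=true, u=true); no atom is both obligatory and forbidden, so the set is consistent.

Consistent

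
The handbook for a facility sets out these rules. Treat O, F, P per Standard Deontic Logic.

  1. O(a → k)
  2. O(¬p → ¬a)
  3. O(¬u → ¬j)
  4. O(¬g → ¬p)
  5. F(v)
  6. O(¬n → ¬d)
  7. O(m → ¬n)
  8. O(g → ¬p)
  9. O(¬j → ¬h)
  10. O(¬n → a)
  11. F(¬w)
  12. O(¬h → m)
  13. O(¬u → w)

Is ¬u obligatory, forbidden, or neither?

Forbidden

Premises 8 and 4 cover both cases: O(g → ¬p) and O(¬g → ¬p). Since g ∨ ¬g is a tautology, O(¬p) follows.
With premise 2, O(¬p → ¬a), the K-axiom yields O(¬a).
Premise 10 is O(¬n → a); contrapositively O(¬a → n). Since O(¬a) holds, K gives O(n).
Premise 7 is O(m → ¬n); contrapositively O(n → ¬m). Since O(n) holds, K gives O(¬m).
The contrapositive of premise 12 (O(¬h → m)) is O(¬m → h), and O(¬m) is already established, so O(h).
The contrapositive of premise 9 (O(¬j → ¬h)) is O(h → j), and O(h) is already established, so O(j).
Premise 3 is O(¬u → ¬j); contrapositively O(j → u). Since O(j) holds, K gives O(u).
Premises 1, 5, 6, 11, 13 do not contribute to this derivation.
Thus O(u), which is F(¬u): ¬u is forbidden.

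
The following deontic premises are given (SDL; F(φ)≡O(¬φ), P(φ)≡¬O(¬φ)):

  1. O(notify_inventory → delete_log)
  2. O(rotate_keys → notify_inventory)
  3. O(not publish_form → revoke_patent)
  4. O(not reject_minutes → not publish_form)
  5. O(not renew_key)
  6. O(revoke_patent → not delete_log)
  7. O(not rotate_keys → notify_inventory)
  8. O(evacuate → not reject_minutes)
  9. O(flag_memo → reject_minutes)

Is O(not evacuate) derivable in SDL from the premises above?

Premises 7 and 2 cover both cases: O(not rotate_keys → notify_inventory) and O(rotate_keys → notify_inventory). Since not rotate_keys ∨ rotate_keys is a tautology, O(notify_inventory) follows.
From O(notify_inventory) and premise 1, O(notify_inventory → delete_log), we obtain O(delete_log).
Premise 6, O(revoke_patent → not delete_log), contraposes to O(delete_log → not revoke_patent); with O(delete_log) we get O(not revoke_patent).
The contrapositive of premise 3 (O(not publish_form → revoke_patent)) is O(not revoke_patent → publish_form), and O(not revoke_patent) is already established, so O(publish_form).
The contrapositive of premise 4 (O(not reject_minutes → not publish_form)) is O(publish_form → reject_minutes), and O(publish_form) is already established, so O(reject_minutes).
Premise 8 is O(evacuate → not reject_minutes); contrapositively O(reject_minutes → not evacuate). Since O(reject_minutes) holds, K gives O(not evacuate).
Premises 5, 9 do not contribute to this derivation.
So O(not evacuate) follows.

Yes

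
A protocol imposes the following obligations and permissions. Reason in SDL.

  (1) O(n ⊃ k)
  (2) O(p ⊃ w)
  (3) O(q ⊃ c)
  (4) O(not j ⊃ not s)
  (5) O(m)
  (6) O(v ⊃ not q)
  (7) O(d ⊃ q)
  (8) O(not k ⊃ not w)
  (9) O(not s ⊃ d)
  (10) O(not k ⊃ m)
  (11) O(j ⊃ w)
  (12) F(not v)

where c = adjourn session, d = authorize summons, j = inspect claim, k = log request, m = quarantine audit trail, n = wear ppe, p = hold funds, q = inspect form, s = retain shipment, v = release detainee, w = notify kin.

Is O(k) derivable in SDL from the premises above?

Yes

Premise 12, F(not v), is equivalent to O(v).
From O(v) and premise 6, O(v ⊃ not q), we obtain O(not q).
The contrapositive of premise 7 (O(d ⊃ q)) is O(not q ⊃ not d), and O(not q) is already established, so O(not d).
Premise 9 is O(not s ⊃ d); contrapositively O(not d ⊃ s). Since O(not d) holds, K gives O(s).
The contrapositive of premise 4 (O(not j ⊃ not s)) is O(s ⊃ j), and O(s) is already established, so O(j).
From O(j) and premise 11, O(j ⊃ w), we obtain O(w).
Premise 8 is O(not k ⊃ not w); contrapositively O(w ⊃ k). Since O(w) holds, K gives O(k).
Premises 1, 2, 3, 5, 10 do not contribute to this derivation.
So O(k) follows.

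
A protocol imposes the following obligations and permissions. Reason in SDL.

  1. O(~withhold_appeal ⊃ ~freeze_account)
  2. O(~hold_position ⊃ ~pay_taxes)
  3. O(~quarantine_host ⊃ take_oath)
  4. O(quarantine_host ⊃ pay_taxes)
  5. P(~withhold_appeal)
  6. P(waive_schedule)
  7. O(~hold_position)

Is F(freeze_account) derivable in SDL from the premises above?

No

Premise 1 is O(~withhold_appeal ⊃ ~freeze_account), but O(~withhold_appeal) is not derivable from the premises (the permission P(~withhold_appeal) asserts only ~O(withhold_appeal), not O(~withhold_appeal)), so it does not yield O(~freeze_account).
No other premise forces O(~freeze_account). An ideal world satisfying every premise can still have freeze_account true, so F(freeze_account) is not derivable.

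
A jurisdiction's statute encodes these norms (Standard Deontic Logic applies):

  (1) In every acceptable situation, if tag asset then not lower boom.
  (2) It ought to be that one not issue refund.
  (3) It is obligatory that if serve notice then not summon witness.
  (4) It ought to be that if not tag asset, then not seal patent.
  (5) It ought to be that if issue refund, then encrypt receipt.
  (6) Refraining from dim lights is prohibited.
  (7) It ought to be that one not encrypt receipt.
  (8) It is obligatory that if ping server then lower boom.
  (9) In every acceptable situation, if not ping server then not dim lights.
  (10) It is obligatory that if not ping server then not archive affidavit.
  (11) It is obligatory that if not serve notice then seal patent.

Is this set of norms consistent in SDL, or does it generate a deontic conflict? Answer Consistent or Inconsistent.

Consistent

Premise 5 is O(issue_refund → encrypt_receipt), but O(issue_refund) is not derivable from the premises, so it does not yield O(encrypt_receipt).
So O(encrypt_receipt) is not derivable, and the apparent clash with O(¬encrypt_receipt) does not arise.
A world satisfying every obligation exists (e.g. archive_affidavit=false, dim_lights=true, encrypt_receipt=false, issue_refund=false, lower_boom=true, ping_server=true, seal_patent=false, serve_notice=true, summon_witness=false, tag_asset=false); no atom is both obligatory and forbidden, so the set is consistent.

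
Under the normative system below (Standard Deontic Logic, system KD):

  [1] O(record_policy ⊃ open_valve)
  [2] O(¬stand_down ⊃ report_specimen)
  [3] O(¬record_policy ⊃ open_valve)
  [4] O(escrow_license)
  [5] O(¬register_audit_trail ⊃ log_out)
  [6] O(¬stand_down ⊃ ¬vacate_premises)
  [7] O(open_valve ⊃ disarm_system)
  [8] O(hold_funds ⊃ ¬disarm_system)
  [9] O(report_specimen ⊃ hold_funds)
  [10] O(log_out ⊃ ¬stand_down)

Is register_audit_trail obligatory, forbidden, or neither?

Premises 3 and 1 cover both cases: O(¬record_policy ⊃ open_valve) and O(record_policy ⊃ open_valve). Since ¬record_policy ∨ record_policy is a tautology, O(open_valve) follows.
Premise 7 is O(open_valve ⊃ disarm_system); since O(open_valve), deontic closure gives O(disarm_system).
The contrapositive of premise 8 (O(hold_funds ⊃ ¬disarm_system)) is O(disarm_system ⊃ ¬hold_funds), and O(disarm_system) is already established, so O(¬hold_funds).
Premise 9, O(report_specimen ⊃ hold_funds), contraposes to O(¬hold_funds ⊃ ¬report_specimen); with O(¬hold_funds) we get O(¬report_specimen).
The contrapositive of premise 2 (O(¬stand_down ⊃ report_specimen)) is O(¬report_specimen ⊃ stand_down), and O(¬report_specimen) is already established, so O(stand_down).
Premise 10, O(log_out ⊃ ¬stand_down), contraposes to O(stand_down ⊃ ¬log_out); with O(stand_down) we get O(¬log_out).
Premise 5, O(¬register_audit_trail ⊃ log_out), contraposes to O(¬log_out ⊃ register_audit_trail); with O(¬log_out) we get O(register_audit_trail).
Premises 4, 6 do not contribute to this derivation.
Hence register_audit_trail is obligatory.

Obligatory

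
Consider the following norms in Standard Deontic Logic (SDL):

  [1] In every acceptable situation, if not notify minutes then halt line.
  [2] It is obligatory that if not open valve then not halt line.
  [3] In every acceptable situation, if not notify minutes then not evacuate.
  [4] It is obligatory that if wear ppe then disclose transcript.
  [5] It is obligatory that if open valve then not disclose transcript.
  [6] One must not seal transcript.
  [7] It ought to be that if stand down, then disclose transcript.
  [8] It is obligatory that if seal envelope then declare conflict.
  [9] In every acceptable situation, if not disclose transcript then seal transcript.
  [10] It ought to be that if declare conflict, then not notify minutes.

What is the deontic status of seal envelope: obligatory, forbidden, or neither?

Forbidden

F(seal_transcript) at premise 6 means O(¬seal_transcript).
The contrapositive of premise 9 (O(¬disclose_transcript → seal_transcript)) is O(¬seal_transcript → disclose_transcript), and O(¬seal_transcript) is already established, so O(disclose_transcript).
Premise 5, O(open_valve → ¬disclose_transcript), contraposes to O(disclose_transcript → ¬open_valve); with O(disclose_transcript) we get O(¬open_valve).
With premise 2, O(¬open_valve → ¬halt_line), the K-axiom yields O(¬halt_line).
The contrapositive of premise 1 (O(¬notify_minutes → halt_line)) is O(¬halt_line → notify_minutes), and O(¬halt_line) is already established, so O(notify_minutes).
The contrapositive of premise 10 (O(declare_conflict → ¬notify_minutes)) is O(notify_minutes → ¬declare_conflict), and O(notify_minutes) is already established, so O(¬declare_conflict).
The contrapositive of premise 8 (O(seal_envelope → declare_conflict)) is O(¬declare_conflict → ¬seal_envelope), and O(¬declare_conflict) is already established, so O(¬seal_envelope).
Premises 3, 4, 7 do not contribute to this derivation.
Thus O(¬seal_envelope), which is F(seal_envelope): seal_envelope is forbidden.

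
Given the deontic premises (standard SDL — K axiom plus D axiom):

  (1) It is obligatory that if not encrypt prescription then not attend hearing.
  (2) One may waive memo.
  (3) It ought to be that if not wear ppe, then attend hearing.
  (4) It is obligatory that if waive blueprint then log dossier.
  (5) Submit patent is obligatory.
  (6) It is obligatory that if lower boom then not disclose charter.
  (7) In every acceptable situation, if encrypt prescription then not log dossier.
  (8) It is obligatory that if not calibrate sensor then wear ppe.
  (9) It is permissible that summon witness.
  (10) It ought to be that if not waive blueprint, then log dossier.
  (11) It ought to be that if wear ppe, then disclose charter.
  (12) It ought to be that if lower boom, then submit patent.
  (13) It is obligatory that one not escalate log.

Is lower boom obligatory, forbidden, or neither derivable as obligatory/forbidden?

Premises 4 and 10 cover both cases: O(waive_blueprint → log_dossier) and O(¬waive_blueprint → log_dossier). Since waive_blueprint ∨ ¬waive_blueprint is a tautology, O(log_dossier) follows.
Premise 7, O(encrypt_prescription → ¬log_dossier), contraposes to O(log_dossier → ¬encrypt_prescription); with O(log_dossier) we get O(¬encrypt_prescription).
Applying K to premise 1 (O(¬encrypt_prescription → ¬attend_hearing)) and O(¬encrypt_prescription) yields O(¬attend_hearing).
The contrapositive of premise 3 (O(¬wear_ppe → attend_hearing)) is O(¬attend_hearing → wear_ppe), and O(¬attend_hearing) is already established, so O(wear_ppe).
With premise 11, O(wear_ppe → disclose_charter), the K-axiom yields O(disclose_charter).
The contrapositive of premise 6 (O(lower_boom → ¬disclose_charter)) is O(disclose_charter → ¬lower_boom), and O(disclose_charter) is already established, so O(¬lower_boom).
Premises 2, 5, 8, 9, 12, 13 do not contribute to this derivation.
Thus O(¬lower_boom), which is F(lower_boom): lower_boom is forbidden.

Forbidden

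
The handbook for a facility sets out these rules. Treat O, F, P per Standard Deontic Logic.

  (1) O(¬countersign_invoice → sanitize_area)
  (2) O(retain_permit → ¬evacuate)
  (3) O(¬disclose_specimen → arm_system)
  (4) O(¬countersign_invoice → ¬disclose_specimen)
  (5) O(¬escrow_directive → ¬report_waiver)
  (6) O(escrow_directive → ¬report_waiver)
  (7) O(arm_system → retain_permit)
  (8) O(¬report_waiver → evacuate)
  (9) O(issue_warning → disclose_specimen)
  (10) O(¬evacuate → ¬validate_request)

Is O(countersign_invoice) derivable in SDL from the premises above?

Premises 5 and 6 are O(¬escrow_directive → ¬report_waiver) and O(escrow_directive → ¬report_waiver); every ideal world satisfies ¬escrow_directive or escrow_directive, so in either case ¬report_waiver holds — hence O(¬report_waiver).
With premise 8, O(¬report_waiver → evacuate), the K-axiom yields O(evacuate).
The contrapositive of premise 2 (O(retain_permit → ¬evacuate)) is O(evacuate → ¬retain_permit), and O(evacuate) is already established, so O(¬retain_permit).
The contrapositive of premise 7 (O(arm_system → retain_permit)) is O(¬retain_permit → ¬arm_system), and O(¬retain_permit) is already established, so O(¬arm_system).
The contrapositive of premise 3 (O(¬disclose_specimen → arm_system)) is O(¬arm_system → disclose_specimen), and O(¬arm_system) is already established, so O(disclose_specimen).
The contrapositive of premise 4 (O(¬countersign_invoice → ¬disclose_specimen)) is O(disclose_specimen → countersign_invoice), and O(disclose_specimen) is already established, so O(countersign_invoice).
Premises 1, 9, 10 do not contribute to this derivation.
So O(countersign_invoice) follows.

Yes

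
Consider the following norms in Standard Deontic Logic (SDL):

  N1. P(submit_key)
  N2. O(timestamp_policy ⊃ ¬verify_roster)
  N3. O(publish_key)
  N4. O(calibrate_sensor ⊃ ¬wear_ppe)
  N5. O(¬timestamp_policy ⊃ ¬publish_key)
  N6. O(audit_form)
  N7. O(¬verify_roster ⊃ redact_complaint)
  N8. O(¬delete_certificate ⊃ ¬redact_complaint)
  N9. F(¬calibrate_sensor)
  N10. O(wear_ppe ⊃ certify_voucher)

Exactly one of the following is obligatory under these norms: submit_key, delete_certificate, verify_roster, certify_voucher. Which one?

From premise 3 we have O(publish_key).
The contrapositive of premise 5 (O(¬timestamp_policy ⊃ ¬publish_key)) is O(publish_key ⊃ timestamp_policy), and O(publish_key) is already established, so O(timestamp_policy).
With premise 2, O(timestamp_policy ⊃ ¬verify_roster), the K-axiom yields O(¬verify_roster).
With premise 7, O(¬verify_roster ⊃ redact_complaint), the K-axiom yields O(redact_complaint).
The contrapositive of premise 8 (O(¬delete_certificate ⊃ ¬redact_complaint)) is O(redact_complaint ⊃ delete_certificate), and O(redact_complaint) is already established, so O(delete_certificate).
So O(delete_certificate) holds — delete_certificate is obligatory. None of the other listed options is made obligatory by any chain of premises.

delete_certificate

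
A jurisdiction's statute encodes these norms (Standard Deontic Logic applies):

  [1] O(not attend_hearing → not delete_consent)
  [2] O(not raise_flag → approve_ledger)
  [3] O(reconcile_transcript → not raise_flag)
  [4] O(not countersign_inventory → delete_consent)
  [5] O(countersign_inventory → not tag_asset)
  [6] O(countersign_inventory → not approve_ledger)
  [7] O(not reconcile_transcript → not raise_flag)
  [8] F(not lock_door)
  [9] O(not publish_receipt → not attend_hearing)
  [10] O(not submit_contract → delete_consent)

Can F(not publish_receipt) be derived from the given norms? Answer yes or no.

Yes

Premises 3 and 7 are O(reconcile_transcript → not raise_flag) and O(not reconcile_transcript → not raise_flag); every ideal world satisfies reconcile_transcript or not reconcile_transcript, so in either case not raise_flag holds — hence O(not raise_flag).
Premise 2 is O(not raise_flag → approve_ledger); since O(not raise_flag), deontic closure gives O(approve_ledger).
The contrapositive of premise 6 (O(countersign_inventory → not approve_ledger)) is O(approve_ledger → not countersign_inventory), and O(approve_ledger) is already established, so O(not countersign_inventory).
Premise 4 is O(not countersign_inventory → delete_consent); since O(not countersign_inventory), deontic closure gives O(delete_consent).
The contrapositive of premise 1 (O(not attend_hearing → not delete_consent)) is O(delete_consent → attend_hearing), and O(delete_consent) is already established, so O(attend_hearing).
Premise 9, O(not publish_receipt → not attend_hearing), contraposes to O(attend_hearing → publish_receipt); with O(attend_hearing) we get O(publish_receipt).
Premises 5, 8, 10 do not contribute to this derivation.
So O(publish_receipt) holds, i.e. F(not publish_receipt). The claim follows.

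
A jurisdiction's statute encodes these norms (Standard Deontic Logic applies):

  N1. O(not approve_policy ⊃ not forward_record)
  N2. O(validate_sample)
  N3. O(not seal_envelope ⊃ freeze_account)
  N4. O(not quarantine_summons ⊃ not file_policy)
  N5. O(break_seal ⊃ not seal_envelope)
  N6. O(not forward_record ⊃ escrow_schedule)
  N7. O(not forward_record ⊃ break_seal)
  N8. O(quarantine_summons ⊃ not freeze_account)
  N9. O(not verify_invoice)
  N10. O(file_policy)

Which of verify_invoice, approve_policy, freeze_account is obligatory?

approve_policy

From premise 10 we have O(file_policy).
Premise 4 is O(not quarantine_summons ⊃ not file_policy); contrapositively O(file_policy ⊃ quarantine_summons). Since O(file_policy) holds, K gives O(quarantine_summons).
With premise 8, O(quarantine_summons ⊃ not freeze_account), the K-axiom yields O(not freeze_account).
The contrapositive of premise 3 (O(not seal_envelope ⊃ freeze_account)) is O(not freeze_account ⊃ seal_envelope), and O(not freeze_account) is already established, so O(seal_envelope).
Premise 5, O(break_seal ⊃ not seal_envelope), contraposes to O(seal_envelope ⊃ not break_seal); with O(seal_envelope) we get O(not break_seal).
Premise 7, O(not forward_record ⊃ break_seal), contraposes to O(not break_seal ⊃ forward_record); with O(not break_seal) we get O(forward_record).
Premise 1 is O(not approve_policy ⊃ not forward_record); contrapositively O(forward_record ⊃ approve_policy). Since O(forward_record) holds, K gives O(approve_policy).
So O(approve_policy) holds — approve_policy is obligatory. None of the other listed options is made obligatory by any chain of premises.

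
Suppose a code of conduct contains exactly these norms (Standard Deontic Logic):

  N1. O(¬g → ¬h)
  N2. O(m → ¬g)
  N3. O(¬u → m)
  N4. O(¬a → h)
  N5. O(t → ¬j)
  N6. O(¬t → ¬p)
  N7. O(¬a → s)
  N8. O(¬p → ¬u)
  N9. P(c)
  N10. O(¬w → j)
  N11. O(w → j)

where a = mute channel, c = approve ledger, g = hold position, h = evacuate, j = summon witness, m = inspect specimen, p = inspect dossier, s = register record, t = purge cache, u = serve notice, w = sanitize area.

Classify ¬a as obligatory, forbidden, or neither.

Premises 10 and 11 cover both cases: O(¬w → j) and O(w → j). Since ¬w ∨ w is a tautology, O(j) follows.
The contrapositive of premise 5 (O(t → ¬j)) is O(j → ¬t), and O(j) is already established, so O(¬t).
With premise 6, O(¬t → ¬p), the K-axiom yields O(¬p).
With premise 8, O(¬p → ¬u), the K-axiom yields O(¬u).
From O(¬u) and premise 3, O(¬u → m), we obtain O(m).
Premise 2 is O(m → ¬g); since O(m), deontic closure gives O(¬g).
With premise 1, O(¬g → ¬h), the K-axiom yields O(¬h).
The contrapositive of premise 4 (O(¬a → h)) is O(¬h → a), and O(¬h) is already established, so O(a).
Premises 7, 9 do not contribute to this derivation.
Thus O(a), which is F(¬a): ¬a is forbidden.

Forbidden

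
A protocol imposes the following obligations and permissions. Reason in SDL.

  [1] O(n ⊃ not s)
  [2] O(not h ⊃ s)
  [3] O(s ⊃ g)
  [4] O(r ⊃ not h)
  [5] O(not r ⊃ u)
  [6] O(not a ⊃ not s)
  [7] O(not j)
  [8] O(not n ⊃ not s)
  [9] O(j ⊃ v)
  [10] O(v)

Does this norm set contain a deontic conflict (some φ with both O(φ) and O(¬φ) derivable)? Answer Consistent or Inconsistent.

Premise 9 is O(j ⊃ v); even if O(v) held, inferring O(j) would be affirming the consequent — invalid.
So O(j) is not derivable, and the apparent clash with O(not j) does not arise.
A world satisfying every obligation exists (e.g. a=false, g=false, h=true, j=false, n=false, r=false, s=false, u=true, v=true); no atom is both obligatory and forbidden, so the set is consistent.

Consistent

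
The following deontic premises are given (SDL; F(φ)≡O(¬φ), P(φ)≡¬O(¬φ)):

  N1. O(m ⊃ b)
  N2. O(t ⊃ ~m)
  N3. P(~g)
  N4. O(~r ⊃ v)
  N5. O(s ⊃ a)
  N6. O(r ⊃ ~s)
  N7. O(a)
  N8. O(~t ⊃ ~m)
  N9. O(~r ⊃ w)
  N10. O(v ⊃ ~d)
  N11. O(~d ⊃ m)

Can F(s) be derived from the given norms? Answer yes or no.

Yes

By case analysis on ~t: premise 8 gives O(~t ⊃ ~m) and premise 2 gives O(t ⊃ ~m), so O(~m) either way.
Premise 11 is O(~d ⊃ m); contrapositively O(~m ⊃ d). Since O(~m) holds, K gives O(d).
Premise 10 is O(v ⊃ ~d); contrapositively O(d ⊃ ~v). Since O(d) holds, K gives O(~v).
Premise 4 is O(~r ⊃ v); contrapositively O(~v ⊃ r). Since O(~v) holds, K gives O(r).
With premise 6, O(r ⊃ ~s), the K-axiom yields O(~s).
Premises 1, 3, 5, 7, 9 do not contribute to this derivation.
So O(~s) holds, i.e. F(s). The claim follows.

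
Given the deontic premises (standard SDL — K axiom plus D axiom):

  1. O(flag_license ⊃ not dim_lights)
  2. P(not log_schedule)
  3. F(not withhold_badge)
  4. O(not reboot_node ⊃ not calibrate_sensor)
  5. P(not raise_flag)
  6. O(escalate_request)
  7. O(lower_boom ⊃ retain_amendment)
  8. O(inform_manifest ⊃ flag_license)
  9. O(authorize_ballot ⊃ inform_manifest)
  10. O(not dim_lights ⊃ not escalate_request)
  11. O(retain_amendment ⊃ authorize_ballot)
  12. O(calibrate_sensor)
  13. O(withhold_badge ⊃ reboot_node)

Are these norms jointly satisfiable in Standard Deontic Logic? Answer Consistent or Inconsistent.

Consistent

Premise 4 is O(not reboot_node ⊃ not calibrate_sensor), but O(not reboot_node) is not derivable from the premises, so it does not yield O(not calibrate_sensor).
So O(not calibrate_sensor) is not derivable, and the apparent clash with O(calibrate_sensor) does not arise.
A world satisfying every obligation exists (e.g. authorize_ballot=false, calibrate_sensor=true, dim_lights=true, escalate_request=true, flag_license=false, inform_manifest=false, log_schedule=false, lower_boom=false, raise_flag=false, reboot_node=true, retain_amendment=false, withhold_badge=true); no atom is both obligatory and forbidden, so the set is consistent.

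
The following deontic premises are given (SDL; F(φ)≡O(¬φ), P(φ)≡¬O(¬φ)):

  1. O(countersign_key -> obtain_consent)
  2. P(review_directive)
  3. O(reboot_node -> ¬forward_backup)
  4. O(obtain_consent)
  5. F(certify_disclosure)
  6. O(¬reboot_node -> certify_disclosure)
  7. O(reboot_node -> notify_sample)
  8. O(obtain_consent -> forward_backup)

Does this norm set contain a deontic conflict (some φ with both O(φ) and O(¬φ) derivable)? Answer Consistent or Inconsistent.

Inconsistent

Premise 4 gives O(obtain_consent).
From O(obtain_consent) and premise 8, O(obtain_consent -> forward_backup), we obtain O(forward_backup).
Premise 3 is O(reboot_node -> ¬forward_backup); contrapositively O(forward_backup -> ¬reboot_node). Since O(forward_backup) holds, K gives O(¬reboot_node).
From O(¬reboot_node) and premise 6, O(¬reboot_node -> certify_disclosure), we obtain O(certify_disclosure).
However, F(certify_disclosure) at premise 5 amounts to O(¬certify_disclosure).
We now have both O(certify_disclosure) and O(¬certify_disclosure) — certify_disclosure is simultaneously obligatory and forbidden, violating the D-axiom.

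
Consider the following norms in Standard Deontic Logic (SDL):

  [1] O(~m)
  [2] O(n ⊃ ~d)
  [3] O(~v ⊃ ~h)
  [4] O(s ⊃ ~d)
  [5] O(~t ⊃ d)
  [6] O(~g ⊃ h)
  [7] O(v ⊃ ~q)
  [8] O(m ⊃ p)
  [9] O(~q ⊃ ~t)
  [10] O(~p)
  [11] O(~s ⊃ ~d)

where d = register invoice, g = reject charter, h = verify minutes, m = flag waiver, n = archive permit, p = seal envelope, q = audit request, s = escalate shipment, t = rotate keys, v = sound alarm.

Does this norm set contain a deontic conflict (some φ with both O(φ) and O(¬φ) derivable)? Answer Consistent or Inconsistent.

Consistent

Premise 8 is O(m ⊃ p), but O(m) is not derivable from the premises, so it does not yield O(p).
So O(p) is not derivable, and the apparent clash with O(~p) does not arise.
A world satisfying every obligation exists (e.g. d=false, g=true, h=false, m=false, n=false, p=false, q=true, s=false, t=true, v=false); no atom is both obligatory and forbidden, so the set is consistent.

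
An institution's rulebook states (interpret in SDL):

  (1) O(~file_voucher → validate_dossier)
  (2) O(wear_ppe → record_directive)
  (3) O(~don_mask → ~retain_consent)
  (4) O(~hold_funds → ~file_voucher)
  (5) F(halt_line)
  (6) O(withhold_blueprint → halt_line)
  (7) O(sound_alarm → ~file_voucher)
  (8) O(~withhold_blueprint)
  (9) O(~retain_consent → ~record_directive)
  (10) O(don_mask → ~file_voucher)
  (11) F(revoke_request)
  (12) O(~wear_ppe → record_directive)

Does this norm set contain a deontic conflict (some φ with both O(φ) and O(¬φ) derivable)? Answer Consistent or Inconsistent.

Premise 6 is O(withhold_blueprint → halt_line), but O(withhold_blueprint) is not derivable from the premises, so it does not yield O(halt_line).
So O(halt_line) is not derivable, and the apparent clash with O(~halt_line) does not arise.
A world satisfying every obligation exists (e.g. don_mask=true, file_voucher=false, halt_line=false, hold_funds=false, record_directive=true, retain_consent=true, revoke_request=false, sound_alarm=false, validate_dossier=true, wear_ppe=false, withhold_blueprint=false); no atom is both obligatory and forbidden, so the set is consistent.

Consistent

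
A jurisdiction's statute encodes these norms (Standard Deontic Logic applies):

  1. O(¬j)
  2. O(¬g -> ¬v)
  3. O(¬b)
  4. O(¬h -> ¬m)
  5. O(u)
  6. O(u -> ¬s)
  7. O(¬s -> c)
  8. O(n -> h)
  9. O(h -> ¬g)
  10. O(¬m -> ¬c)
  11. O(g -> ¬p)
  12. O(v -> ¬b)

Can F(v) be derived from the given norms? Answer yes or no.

Yes

Premise 5 gives O(u).
Applying K to premise 6 (O(u -> ¬s)) and O(u) yields O(¬s).
With premise 7, O(¬s -> c), the K-axiom yields O(c).
The contrapositive of premise 10 (O(¬m -> ¬c)) is O(c -> m), and O(c) is already established, so O(m).
Premise 4, O(¬h -> ¬m), contraposes to O(m -> h); with O(m) we get O(h).
From O(h) and premise 9, O(h -> ¬g), we obtain O(¬g).
From O(¬g) and premise 2, O(¬g -> ¬v), we obtain O(¬v).
Premises 1, 3, 8, 11, 12 do not contribute to this derivation.
So O(¬v) holds, i.e. F(v). The claim follows.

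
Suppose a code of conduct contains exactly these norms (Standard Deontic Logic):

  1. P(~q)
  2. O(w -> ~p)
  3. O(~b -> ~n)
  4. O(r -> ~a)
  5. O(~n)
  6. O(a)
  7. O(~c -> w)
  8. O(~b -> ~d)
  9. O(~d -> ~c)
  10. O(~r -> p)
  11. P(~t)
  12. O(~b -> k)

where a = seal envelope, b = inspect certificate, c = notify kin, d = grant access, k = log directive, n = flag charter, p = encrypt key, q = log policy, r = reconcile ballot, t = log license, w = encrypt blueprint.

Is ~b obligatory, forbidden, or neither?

Premise 6 states O(a) outright.
Premise 4 is O(r -> ~a); contrapositively O(a -> ~r). Since O(a) holds, K gives O(~r).
Premise 10 is O(~r -> p); since O(~r), deontic closure gives O(p).
The contrapositive of premise 2 (O(w -> ~p)) is O(p -> ~w), and O(p) is already established, so O(~w).
Premise 7, O(~c -> w), contraposes to O(~w -> c); with O(~w) we get O(c).
The contrapositive of premise 9 (O(~d -> ~c)) is O(c -> d), and O(c) is already established, so O(d).
The contrapositive of premise 8 (O(~b -> ~d)) is O(d -> b), and O(d) is already established, so O(b).
Premises 1, 3, 5, 11, 12 do not contribute to this derivation.
Thus O(b), which is F(~b): ~b is forbidden.

Forbidden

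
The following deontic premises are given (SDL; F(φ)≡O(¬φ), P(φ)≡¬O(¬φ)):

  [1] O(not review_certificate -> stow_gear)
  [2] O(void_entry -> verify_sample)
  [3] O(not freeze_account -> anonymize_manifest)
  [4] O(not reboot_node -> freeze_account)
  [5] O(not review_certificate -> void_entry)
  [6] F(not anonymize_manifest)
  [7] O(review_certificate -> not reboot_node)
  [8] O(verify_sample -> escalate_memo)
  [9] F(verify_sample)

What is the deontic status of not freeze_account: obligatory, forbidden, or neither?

F(verify_sample) at premise 9 means O(not verify_sample).
The contrapositive of premise 2 (O(void_entry -> verify_sample)) is O(not verify_sample -> not void_entry), and O(not verify_sample) is already established, so O(not void_entry).
Premise 5, O(not review_certificate -> void_entry), contraposes to O(not void_entry -> review_certificate); with O(not void_entry) we get O(review_certificate).
With premise 7, O(review_certificate -> not reboot_node), the K-axiom yields O(not reboot_node).
From O(not reboot_node) and premise 4, O(not reboot_node -> freeze_account), we obtain O(freeze_account).
Premises 1, 3, 6, 8 do not contribute to this derivation.
Thus O(freeze_account), which is F(not freeze_account): not freeze_account is forbidden.

Forbidden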